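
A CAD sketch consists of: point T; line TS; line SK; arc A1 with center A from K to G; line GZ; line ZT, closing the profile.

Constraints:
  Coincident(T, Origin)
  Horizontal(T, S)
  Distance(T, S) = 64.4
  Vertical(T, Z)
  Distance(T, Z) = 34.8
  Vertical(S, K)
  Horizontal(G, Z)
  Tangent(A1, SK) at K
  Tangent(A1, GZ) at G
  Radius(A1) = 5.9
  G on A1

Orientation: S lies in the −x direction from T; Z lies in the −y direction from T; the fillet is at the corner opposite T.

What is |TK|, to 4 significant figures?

70.59

T is at the origin; TS is horizontal with |TS| = 64.4 and S on the −x side, so S = (-64.40, 0.000). T and Z share the same x with |TZ| = 34.8 and Z on the −y side, so Z = (0.000, -34.80). The virtual corner opposite T is at (-64.40, -34.80). Since A1 is tangent to SK there, AK ⟂ SK and tangency of A1 to GZ means the radius AG is perpendicular to GZ, with radius 5.9, so the center A sits 5.9 in from both sides at A = (-58.50, -28.90). That places the tangent points at K = (-64.40, -28.90) on SK and G = (-58.50, -34.80) on GZ. Then |TK| = |K − T| = 70.59.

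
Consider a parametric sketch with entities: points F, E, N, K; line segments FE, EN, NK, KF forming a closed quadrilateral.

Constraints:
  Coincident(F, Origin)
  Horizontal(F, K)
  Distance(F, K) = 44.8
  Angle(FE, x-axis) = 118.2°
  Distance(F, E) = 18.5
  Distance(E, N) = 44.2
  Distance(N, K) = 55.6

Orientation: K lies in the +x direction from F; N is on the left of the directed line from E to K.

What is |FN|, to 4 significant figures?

53.71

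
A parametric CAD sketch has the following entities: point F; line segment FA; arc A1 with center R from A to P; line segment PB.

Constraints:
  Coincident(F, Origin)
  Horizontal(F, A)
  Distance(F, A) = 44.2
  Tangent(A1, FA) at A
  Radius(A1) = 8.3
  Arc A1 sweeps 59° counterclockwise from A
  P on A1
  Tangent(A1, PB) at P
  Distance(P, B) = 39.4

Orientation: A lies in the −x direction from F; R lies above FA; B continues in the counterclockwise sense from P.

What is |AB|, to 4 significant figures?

46.69

F is at the origin; F and A share the same y with |FA| = 44.2 and A on the −x side, so A = (-44.20, 0.000). Tangency of A1 to FA means the radius RA is perpendicular to FA, so R = A + (0, 8.3) = (-44.20, 8.300). On A1, A sits at bearing -90° from R; a 59° counterclockwise sweep puts P at bearing -31°, so P = R + 8.3·(cos -31°, sin -31°) = (-37.09, 4.025). The tangent condition forces RP to be normal to PB, so PB runs along (−sin -31°, cos -31°); with |PB| = 39.4, B = (-16.79, 37.80). Then |AB| = |B − A| = 46.69.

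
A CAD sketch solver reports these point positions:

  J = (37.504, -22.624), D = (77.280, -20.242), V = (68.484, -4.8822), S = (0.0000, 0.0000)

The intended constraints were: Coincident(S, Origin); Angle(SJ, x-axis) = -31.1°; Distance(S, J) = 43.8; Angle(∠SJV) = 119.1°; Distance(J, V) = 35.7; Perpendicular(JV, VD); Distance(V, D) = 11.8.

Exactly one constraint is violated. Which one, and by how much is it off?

Distance(V, D) = 11.8 — off by 5.90.

S = (0.00, 0.00) ✓; SJ at -31.10° ✓; |SJ| = 43.80 ✓; ∠SJV = 119.1° ✓; |JV| = 35.70 ✓; ∠(JV, VD) = 90.00° ✓; |VD| = 17.70 ✗.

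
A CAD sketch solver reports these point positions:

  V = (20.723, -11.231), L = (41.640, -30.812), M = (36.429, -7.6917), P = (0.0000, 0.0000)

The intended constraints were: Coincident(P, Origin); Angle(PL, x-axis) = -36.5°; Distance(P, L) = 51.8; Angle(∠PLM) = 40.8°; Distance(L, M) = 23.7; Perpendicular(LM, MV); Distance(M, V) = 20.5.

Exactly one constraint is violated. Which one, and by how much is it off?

Distance(M, V) = 20.5 — off by 4.40.

P = (0.00, 0.00) ✓; PL at -36.50° ✓; |PL| = 51.80 ✓; ∠PLM = 40.80° ✓; |LM| = 23.70 ✓; ∠(LM, MV) = 90.00° ✓; |MV| = 16.10 ✗.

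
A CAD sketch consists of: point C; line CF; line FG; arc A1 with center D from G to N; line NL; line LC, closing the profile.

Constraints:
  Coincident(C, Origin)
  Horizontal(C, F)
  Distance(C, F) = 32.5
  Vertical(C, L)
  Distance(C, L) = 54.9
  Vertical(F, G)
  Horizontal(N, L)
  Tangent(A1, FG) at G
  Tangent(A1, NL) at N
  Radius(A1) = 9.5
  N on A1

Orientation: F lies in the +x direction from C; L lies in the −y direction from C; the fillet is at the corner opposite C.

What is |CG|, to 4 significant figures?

55.83

The virtual corner opposite C is at (32.50, -54.90). Tangency of A1 to FG means the radius DG is perpendicular to FG and tangency of A1 to NL means the radius DN is perpendicular to NL, with radius 9.5, so the center D sits 9.5 in from both sides at D = (23.00, -45.40). That places the tangent points at G = (32.50, -45.40) on FG and N = (23.00, -54.90) on NL. Then |CG| = |G − C| = 55.83.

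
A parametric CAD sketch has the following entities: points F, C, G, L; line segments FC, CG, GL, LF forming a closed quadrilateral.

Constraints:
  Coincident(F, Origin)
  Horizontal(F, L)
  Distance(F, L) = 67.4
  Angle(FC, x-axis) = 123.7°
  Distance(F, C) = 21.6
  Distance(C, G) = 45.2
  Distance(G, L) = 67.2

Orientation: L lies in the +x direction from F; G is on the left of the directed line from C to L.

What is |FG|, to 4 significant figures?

53.12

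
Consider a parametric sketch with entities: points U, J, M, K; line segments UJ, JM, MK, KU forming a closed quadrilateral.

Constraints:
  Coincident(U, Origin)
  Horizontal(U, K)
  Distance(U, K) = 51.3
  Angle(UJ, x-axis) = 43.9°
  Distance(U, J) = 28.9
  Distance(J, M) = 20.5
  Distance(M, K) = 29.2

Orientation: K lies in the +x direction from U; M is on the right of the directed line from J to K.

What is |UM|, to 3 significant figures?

22.1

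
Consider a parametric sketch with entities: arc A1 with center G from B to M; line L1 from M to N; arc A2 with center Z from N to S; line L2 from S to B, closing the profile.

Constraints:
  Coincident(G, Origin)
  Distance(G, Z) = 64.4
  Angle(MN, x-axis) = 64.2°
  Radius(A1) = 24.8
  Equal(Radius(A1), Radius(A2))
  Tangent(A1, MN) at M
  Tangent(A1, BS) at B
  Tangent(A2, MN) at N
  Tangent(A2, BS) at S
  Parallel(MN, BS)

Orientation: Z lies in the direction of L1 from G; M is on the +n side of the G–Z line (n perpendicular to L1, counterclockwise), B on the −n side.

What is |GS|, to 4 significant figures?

69.01

The slot axis is L1's direction at 64.2°, so u = (cos 64.2°, sin 64.2°) = (0.4352, 0.9003) and n = (−sin 64.2°, cos 64.2°) = (-0.9003, 0.4352). G is at the origin and Z lies 64.4 along u from G, so Z = 64.4·u = (28.03, 57.98). Tangency of A1 to both parallel lines with radius 24.8 puts M and B at G ± 24.8·n: M = (-22.33, 10.79), B = (22.33, -10.79). Equal radii place N and S the same way about Z: N = Z + 24.8·n = (5.701, 68.77), S = Z − 24.8·n = (50.36, 47.19). Then |GS| = |S − G| = 69.01.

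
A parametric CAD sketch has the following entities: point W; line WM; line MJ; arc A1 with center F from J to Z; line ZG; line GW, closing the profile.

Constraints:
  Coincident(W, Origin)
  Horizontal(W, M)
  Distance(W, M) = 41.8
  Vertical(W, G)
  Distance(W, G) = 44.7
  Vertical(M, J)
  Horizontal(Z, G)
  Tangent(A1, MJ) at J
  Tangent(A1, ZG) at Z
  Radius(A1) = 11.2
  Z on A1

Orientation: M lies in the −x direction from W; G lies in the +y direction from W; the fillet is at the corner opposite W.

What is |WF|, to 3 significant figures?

45.4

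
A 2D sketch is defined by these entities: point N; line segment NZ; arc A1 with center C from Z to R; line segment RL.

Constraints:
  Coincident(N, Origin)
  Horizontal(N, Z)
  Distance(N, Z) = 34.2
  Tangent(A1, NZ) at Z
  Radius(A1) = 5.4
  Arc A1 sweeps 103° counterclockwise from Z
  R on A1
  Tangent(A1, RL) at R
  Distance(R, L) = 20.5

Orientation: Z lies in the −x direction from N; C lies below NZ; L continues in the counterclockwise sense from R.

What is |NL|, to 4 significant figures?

43.84

On A1, Z sits at bearing 90° from C; a 103° counterclockwise sweep puts R at bearing 193°, so R = C + 5.4·(cos 193°, sin 193°) = (-39.46, -6.615). Tangency of A1 to RL means the radius CR is perpendicular to RL, so RL runs along (−sin 193°, cos 193°); with |RL| = 20.5, L = (-34.85, -26.59). Then |NL| = |L − N| = 43.84.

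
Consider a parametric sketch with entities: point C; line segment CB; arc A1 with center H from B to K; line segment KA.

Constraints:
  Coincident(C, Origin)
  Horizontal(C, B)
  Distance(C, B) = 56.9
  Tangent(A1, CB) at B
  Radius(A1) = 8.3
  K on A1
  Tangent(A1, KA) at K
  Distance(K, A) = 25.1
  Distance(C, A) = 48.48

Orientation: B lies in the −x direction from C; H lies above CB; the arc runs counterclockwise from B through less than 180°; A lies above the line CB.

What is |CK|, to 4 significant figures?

49.52

C is at the origin; CB is horizontal with |CB| = 56.9 and B on the −x side, so B = (-56.90, 0.000). A1 meets CB tangentially, so HB is at right angles to CB, so H = B + (0, 8.3) = (-56.90, 8.300). Since HK ⟂ KA (tangency), |HA| = √(8.3² + 25.1²) = 26.44 regardless of where K sits on A1. So A lies on both circle(C, 48.48) and circle(H, 26.44); the above-CB intersection is A = (-39.46, 28.17). K is the foot of the tangent from A: K = (-49.26, 5.059).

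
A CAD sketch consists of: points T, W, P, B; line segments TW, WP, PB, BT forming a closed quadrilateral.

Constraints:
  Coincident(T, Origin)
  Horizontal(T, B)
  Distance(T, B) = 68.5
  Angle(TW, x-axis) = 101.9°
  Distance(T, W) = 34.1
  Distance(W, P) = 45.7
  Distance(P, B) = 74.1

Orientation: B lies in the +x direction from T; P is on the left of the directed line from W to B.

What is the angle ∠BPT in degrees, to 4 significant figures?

57.28°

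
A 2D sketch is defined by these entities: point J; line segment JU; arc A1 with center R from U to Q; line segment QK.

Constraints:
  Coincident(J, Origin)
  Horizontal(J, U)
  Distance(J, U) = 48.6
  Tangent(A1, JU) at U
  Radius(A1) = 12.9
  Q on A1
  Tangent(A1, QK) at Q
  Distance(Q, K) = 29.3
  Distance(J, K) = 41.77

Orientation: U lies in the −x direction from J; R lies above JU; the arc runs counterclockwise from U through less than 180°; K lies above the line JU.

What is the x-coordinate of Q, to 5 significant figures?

-36.935

Checks: |RQ| = 12.90 ✓; ∠(RQ, QK) = 90.00° ✓; |QK| = 29.30 ✓; |JK| = 41.77 ✓.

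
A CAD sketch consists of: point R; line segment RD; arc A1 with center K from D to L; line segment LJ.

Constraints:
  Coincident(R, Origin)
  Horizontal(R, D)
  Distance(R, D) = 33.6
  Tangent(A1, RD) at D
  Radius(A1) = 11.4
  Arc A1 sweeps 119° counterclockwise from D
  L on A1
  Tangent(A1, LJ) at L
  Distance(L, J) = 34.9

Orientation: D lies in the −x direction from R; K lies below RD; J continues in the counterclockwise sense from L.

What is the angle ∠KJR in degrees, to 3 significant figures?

40.2°

On A1, D sits at bearing 90° from K; a 119° counterclockwise sweep puts L at bearing 209°, so L = K + 11.4·(cos 209°, sin 209°) = (-43.6, -16.9). Tangency of A1 to LJ means the radius KL is perpendicular to LJ, so LJ runs along (−sin 209°, cos 209°); with |LJ| = 34.9, J = (-26.7, -47.5). Then cos ∠KJR = JK·JR / (|JK||JR|), giving 40.2°.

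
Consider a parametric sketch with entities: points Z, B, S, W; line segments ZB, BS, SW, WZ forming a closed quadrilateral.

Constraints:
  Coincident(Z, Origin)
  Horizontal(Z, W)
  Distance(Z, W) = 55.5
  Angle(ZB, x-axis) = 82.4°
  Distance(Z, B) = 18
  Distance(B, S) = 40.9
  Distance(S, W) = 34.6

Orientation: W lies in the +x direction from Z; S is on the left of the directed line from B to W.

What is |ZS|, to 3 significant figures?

51.6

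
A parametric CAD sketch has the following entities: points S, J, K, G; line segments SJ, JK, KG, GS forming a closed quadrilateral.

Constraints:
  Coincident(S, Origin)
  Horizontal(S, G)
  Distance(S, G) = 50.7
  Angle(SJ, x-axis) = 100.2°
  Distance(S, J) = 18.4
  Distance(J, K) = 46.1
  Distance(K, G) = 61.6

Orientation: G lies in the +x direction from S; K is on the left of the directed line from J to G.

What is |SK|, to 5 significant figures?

60.322

Checks: |JK| = 46.10 ✓; |KG| = 61.60 ✓.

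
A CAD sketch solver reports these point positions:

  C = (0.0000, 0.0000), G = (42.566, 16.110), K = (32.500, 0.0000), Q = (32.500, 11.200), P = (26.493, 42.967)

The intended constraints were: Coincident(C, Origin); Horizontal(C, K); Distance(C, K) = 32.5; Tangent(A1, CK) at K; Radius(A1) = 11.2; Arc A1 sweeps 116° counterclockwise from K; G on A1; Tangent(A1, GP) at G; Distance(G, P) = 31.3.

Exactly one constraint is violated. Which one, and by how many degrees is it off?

Tangent(A1, GP) at G — off by 4.90°.

C = (0.00, 0.00) ✓; C.y = 0.00, K.y = 0.00 ✓; |CK| = 32.50 ✓; ∠(QK, KC) = 90.00° ✓; |QK| = 11.20 ✓; bearing(Q→G) − bearing(Q→K) = 116.0° ✓; |QG| = 11.20 ✓; ∠(QG, GP) = 85.10° ✗; |GP| = 31.30 ✓.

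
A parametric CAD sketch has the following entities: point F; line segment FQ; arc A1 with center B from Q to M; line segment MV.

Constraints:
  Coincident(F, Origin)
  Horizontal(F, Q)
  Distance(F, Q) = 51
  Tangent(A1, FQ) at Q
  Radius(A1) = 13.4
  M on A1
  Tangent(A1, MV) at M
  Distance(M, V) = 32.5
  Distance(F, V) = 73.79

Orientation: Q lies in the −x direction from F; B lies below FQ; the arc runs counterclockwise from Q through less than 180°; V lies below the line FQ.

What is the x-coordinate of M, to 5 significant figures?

-63.975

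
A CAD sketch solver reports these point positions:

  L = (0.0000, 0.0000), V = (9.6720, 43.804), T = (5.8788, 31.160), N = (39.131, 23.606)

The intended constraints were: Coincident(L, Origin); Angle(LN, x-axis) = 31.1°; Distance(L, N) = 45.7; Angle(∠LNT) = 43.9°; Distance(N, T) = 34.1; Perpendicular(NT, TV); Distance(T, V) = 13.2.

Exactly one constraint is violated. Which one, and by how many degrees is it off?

Perpendicular(NT, TV) — off by 3.90°.

L = (0.00, 0.00) ✓; LN at 31.10° ✓; |LN| = 45.70 ✓; ∠LNT = 43.90° ✓; |NT| = 34.10 ✓; ∠(NT, TV) = 93.90° ✗; |TV| = 13.20 ✓.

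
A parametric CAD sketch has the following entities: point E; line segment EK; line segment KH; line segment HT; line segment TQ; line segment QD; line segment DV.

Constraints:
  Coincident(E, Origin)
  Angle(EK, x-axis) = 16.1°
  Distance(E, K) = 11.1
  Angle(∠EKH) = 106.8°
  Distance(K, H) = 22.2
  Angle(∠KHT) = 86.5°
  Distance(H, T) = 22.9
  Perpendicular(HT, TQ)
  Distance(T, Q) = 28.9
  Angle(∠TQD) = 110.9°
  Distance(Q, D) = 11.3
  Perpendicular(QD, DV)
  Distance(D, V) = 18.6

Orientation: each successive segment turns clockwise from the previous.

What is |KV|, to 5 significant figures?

7.9092

∠TQD = 110.9° gives QD at 50.300° from the x-axis; with |QD| = 11.3, D = (-4.1967, 7.0692). The perpendicularity gives DV at right angles to QD, so DV runs at -39.700°; with |DV| = 18.6, V = (10.114, -4.8119). Then |KV| = |V − K| = 7.9092.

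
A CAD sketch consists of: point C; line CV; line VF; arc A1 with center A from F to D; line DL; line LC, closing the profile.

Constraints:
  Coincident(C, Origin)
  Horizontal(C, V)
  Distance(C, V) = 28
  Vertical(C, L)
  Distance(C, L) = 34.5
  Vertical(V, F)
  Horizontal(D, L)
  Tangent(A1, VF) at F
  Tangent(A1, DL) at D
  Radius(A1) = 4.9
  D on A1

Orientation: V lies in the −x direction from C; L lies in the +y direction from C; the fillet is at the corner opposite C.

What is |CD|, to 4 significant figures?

41.52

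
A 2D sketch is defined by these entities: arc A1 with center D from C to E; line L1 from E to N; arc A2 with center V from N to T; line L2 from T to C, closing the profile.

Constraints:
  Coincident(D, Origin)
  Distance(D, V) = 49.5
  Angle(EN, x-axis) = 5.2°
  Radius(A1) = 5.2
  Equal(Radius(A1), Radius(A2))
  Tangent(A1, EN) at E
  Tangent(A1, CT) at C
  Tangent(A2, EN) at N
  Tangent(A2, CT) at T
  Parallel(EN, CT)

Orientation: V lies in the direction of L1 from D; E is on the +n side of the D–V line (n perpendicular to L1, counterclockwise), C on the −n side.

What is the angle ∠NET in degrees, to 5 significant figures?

11.865°

The slot axis is L1's direction at 5.2°, so u = (cos 5.2°, sin 5.2°) = (0.99588, 0.090633) and n = (−sin 5.2°, cos 5.2°) = (-0.090633, 0.99588). D is at the origin and V lies 49.5 along u from D, so V = 49.5·u = (49.296, 4.4863). Tangency of A1 to both parallel lines with radius 5.2 puts E and C at D ± 5.2·n: E = (-0.47129, 5.1786), C = (0.47129, -5.1786). Equal radii place N and T the same way about V: N = V + 5.2·n = (48.825, 9.6649), T = V − 5.2·n = (49.768, -0.69229). Then cos ∠NET = EN·ET / (|EN||ET|), giving 11.865°.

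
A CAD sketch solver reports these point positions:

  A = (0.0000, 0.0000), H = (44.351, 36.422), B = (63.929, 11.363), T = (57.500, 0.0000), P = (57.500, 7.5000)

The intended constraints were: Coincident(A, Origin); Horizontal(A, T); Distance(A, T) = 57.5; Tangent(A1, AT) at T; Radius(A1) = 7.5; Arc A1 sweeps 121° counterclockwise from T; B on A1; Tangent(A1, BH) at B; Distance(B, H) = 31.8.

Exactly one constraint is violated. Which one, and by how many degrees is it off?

Tangent(A1, BH) at B — off by 7.00°.

A = (0.00, 0.00) ✓; A.y = 0.00, T.y = 0.00 ✓; |AT| = 57.50 ✓; ∠(PT, TA) = 90.00° ✓; |PT| = 7.500 ✓; bearing(P→B) − bearing(P→T) = 121.0° ✓; |PB| = 7.500 ✓; ∠(PB, BH) = 83.00° ✗; |BH| = 31.80 ✓.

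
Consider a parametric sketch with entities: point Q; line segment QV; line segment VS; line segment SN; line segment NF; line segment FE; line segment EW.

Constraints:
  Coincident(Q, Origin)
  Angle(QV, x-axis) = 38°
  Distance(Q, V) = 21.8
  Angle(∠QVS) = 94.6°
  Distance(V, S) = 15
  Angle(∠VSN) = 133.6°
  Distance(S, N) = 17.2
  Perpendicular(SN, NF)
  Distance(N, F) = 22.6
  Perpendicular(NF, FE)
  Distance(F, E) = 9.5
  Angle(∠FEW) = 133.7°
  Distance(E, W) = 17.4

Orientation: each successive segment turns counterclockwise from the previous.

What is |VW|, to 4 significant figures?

6.082

NF ⟂ FE, so FE runs at -10.20°; with |FE| = 9.5, E = (-2.659, 5.065). ∠FEW = 133.7° gives EW at 36.10° from the x-axis; with |EW| = 17.4, W = (11.40, 15.32). Then |VW| = |W − V| = 6.082.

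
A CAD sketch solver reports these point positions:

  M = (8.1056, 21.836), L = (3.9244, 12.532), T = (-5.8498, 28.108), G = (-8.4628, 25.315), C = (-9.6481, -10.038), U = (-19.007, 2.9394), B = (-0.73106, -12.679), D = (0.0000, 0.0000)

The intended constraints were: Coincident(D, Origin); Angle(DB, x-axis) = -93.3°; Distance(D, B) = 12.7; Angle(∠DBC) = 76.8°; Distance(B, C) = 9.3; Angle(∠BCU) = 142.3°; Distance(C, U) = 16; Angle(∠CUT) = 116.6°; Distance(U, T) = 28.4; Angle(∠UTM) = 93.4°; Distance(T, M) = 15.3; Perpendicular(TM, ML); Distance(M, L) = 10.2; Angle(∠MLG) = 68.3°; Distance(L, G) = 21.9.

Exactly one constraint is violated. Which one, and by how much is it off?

Distance(L, G) = 21.9 — off by 4.10.

D = (0.00, 0.00) ✓; DB at -93.30° ✓; |DB| = 12.70 ✓; ∠DBC = 76.80° ✓; |BC| = 9.300 ✓; ∠BCU = 142.3° ✓; |CU| = 16.00 ✓; ∠CUT = 116.6° ✓; |UT| = 28.40 ✓; ∠UTM = 93.40° ✓; |TM| = 15.30 ✓; ∠(TM, ML) = 90.00° ✓; |ML| = 10.20 ✓; ∠MLG = 68.30° ✓; |LG| = 17.80 ✗.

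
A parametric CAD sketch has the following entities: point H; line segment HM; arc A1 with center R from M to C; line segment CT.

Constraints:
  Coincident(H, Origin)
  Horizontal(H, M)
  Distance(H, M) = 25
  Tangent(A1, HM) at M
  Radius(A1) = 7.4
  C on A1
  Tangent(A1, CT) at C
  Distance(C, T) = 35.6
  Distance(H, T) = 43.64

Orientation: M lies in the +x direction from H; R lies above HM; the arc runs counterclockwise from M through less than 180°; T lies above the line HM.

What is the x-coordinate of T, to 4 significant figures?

12.90

Checks: H = (0.00, 0.00) ✓; ∠(RM, MH) = 90.00° ✓; |RC| = 7.400 ✓; ∠(RC, CT) = 90.00° ✓; |CT| = 35.60 ✓; |HT| = 43.64 ✓.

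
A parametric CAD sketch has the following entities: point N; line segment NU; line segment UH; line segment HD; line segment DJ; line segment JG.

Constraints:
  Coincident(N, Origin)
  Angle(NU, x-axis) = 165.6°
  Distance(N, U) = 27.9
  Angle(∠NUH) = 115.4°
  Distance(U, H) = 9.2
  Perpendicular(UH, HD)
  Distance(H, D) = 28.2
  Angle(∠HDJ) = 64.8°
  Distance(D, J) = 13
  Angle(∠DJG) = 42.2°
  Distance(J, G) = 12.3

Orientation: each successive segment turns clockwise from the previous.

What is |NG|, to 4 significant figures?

22.04

N is at the origin; NU runs at 165.6° with length 27.9, so U = (-27.02, 6.938). ∠NUH = 115.4° gives UH at 101.0° from the x-axis; with |UH| = 9.2, H = (-28.78, 15.97). UH is perpendicular to HD, so HD runs at 11.00°; with |HD| = 28.2, D = (-1.097, 21.35). ∠HDJ = 64.8° gives DJ at -104.2° from the x-axis; with |DJ| = 13.0, J = (-4.286, 8.747). ∠DJG = 42.2° gives JG at 118.0° from the x-axis; with |JG| = 12.3, G = (-10.06, 19.61). Then |NG| = |G − N| = 22.04.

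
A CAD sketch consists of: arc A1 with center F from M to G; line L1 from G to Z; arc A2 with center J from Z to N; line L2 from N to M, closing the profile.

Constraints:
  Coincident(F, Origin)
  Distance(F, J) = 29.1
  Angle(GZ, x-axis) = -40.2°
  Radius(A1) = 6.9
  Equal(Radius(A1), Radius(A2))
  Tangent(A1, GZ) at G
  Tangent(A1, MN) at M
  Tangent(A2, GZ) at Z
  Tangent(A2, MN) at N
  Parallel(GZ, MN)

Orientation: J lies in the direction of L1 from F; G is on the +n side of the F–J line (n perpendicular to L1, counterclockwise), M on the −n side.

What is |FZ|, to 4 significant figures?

29.91

The slot axis is L1's direction at -40.2°, so u = (cos -40.2°, sin -40.2°) = (0.7638, -0.6455) and n = (−sin -40.2°, cos -40.2°) = (0.6455, 0.7638). F is at the origin and J lies 29.1 along u from F, so J = 29.1·u = (22.23, -18.78). Tangency of A1 to both parallel lines with radius 6.9 puts G and M at F ± 6.9·n: G = (4.454, 5.270), M = (-4.454, -5.270). Equal radii place Z and N the same way about J: Z = J + 6.9·n = (26.68, -13.51), N = J − 6.9·n = (17.77, -24.05). Then |FZ| = |Z − F| = 29.91.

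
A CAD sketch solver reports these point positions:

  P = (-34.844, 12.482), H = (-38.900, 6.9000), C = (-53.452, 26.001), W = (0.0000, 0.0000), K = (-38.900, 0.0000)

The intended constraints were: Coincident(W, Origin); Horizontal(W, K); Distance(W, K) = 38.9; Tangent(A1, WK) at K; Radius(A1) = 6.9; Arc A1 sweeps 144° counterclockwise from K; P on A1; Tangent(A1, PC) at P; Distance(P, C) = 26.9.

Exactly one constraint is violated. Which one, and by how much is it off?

Distance(P, C) = 26.9 — off by 3.90.

W = (0.00, 0.00) ✓; W.y = 0.00, K.y = 0.00 ✓; |WK| = 38.90 ✓; ∠(HK, KW) = 90.00° ✓; |HK| = 6.900 ✓; bearing(H→P) − bearing(H→K) = 144.0° ✓; |HP| = 6.900 ✓; ∠(HP, PC) = 90.00° ✓; |PC| = 23.00 ✗.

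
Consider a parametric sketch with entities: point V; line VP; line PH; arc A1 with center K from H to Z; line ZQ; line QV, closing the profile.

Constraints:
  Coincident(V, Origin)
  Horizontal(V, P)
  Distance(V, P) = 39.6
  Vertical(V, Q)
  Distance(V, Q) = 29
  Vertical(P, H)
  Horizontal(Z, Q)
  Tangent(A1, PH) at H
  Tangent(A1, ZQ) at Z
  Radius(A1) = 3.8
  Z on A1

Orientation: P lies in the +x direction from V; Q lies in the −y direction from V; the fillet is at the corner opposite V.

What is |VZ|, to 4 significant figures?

46.07

V is at the origin; VP is horizontal with |VP| = 39.6 and P on the +x side, so P = (39.60, 0.000). VQ is vertical with |VQ| = 29.0 and Q on the −y side, so Q = (0.000, -29.00). The virtual corner opposite V is at (39.60, -29.00). Tangency of A1 to PH means the radius KH is perpendicular to PH and since A1 is tangent to ZQ there, KZ ⟂ ZQ, with radius 3.8, so the center K sits 3.8 in from both sides at K = (35.80, -25.20). That places the tangent points at H = (39.60, -25.20) on PH and Z = (35.80, -29.00) on ZQ. Then |VZ| = |Z − V| = 46.07.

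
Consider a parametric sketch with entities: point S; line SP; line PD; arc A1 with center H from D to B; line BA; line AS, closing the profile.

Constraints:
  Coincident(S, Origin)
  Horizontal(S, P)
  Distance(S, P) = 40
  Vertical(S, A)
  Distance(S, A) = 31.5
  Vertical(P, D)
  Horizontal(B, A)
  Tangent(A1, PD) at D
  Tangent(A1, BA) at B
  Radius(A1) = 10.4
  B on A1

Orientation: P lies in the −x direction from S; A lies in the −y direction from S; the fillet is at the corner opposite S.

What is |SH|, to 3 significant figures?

36.4

S is at the origin; SP is horizontal with |SP| = 40.0 and P on the −x side, so P = (-40.0, 0.00). SA is vertical with |SA| = 31.5 and A on the −y side, so A = (0.00, -31.5). The virtual corner opposite S is at (-40.0, -31.5). A1 meets PD tangentially, so HD is at right angles to PD and tangency of A1 to BA means the radius HB is perpendicular to BA, with radius 10.4, so the center H sits 10.4 in from both sides at H = (-29.6, -21.1). Then |SH| = |H − S| = 36.4.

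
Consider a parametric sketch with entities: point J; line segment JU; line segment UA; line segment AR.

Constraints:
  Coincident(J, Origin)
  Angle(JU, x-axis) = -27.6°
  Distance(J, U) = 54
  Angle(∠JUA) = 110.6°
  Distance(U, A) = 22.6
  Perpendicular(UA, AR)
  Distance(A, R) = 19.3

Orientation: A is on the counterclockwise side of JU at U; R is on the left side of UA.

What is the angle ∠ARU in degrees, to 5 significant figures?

49.503°

J is at the origin; JU runs at -27.6° with length 54.0, so U = 54.0·(cos -27.6°, sin -27.6°) = (47.855, -25.018). ∠JUA = 110.6°, so UA runs at -27.6° + (180° − 110.6°) = 41.800° from the x-axis; with |UA| = 22.6, A = U + 22.6·(cos 41.800°, sin 41.800°) = (64.703, -9.9544). UA ⟂ AR; with |AR| = 19.3 on the left of UA, R = A + 19.3·(-0.66653, 0.74548) = (51.839, 4.4333). Then cos ∠ARU = RA·RU / (|RA||RU|), giving 49.503°.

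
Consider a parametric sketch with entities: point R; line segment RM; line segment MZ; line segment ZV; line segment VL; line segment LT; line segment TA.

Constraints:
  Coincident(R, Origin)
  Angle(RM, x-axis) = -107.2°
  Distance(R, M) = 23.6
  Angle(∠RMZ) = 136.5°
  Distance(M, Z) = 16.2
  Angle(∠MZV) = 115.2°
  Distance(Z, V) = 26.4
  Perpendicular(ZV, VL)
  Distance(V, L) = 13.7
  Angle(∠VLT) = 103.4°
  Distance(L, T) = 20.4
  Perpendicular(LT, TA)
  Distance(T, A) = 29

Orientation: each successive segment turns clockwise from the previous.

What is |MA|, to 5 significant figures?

25.351

R is at the origin; RM runs at -107.2° with length 23.6, so M = (-6.9787, -22.545). ∠RMZ = 136.5° gives MZ at -150.70° from the x-axis; with |MZ| = 16.2, Z = (-21.106, -30.473). ∠MZV = 115.2° gives ZV at 144.50° from the x-axis; with |ZV| = 26.4, V = (-42.599, -15.142). ZV ⟂ VL, so VL runs at 54.500°; with |VL| = 13.7, L = (-34.643, -3.9886). ∠VLT = 103.4° gives LT at -22.100° from the x-axis; with |LT| = 20.4, T = (-15.742, -11.664). The perpendicularity gives TA at right angles to LT, so TA runs at -112.10°; with |TA| = 29.0, A = (-26.653, -38.533). Then |MA| = |A − M| = 25.351.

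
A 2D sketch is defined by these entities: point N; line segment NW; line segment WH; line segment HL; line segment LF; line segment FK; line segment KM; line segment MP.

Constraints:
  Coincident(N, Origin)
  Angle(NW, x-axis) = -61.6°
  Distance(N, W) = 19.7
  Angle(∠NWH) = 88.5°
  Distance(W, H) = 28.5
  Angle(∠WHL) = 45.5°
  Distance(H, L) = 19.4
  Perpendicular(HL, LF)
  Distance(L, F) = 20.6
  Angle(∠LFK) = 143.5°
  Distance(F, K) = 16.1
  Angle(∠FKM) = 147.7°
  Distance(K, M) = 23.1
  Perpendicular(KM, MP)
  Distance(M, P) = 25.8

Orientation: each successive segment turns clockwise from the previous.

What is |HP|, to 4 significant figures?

27.59

N is at the origin; NW runs at -61.6° with length 19.7, so W = (9.370, -17.33). ∠NWH = 88.5° gives WH at -153.1° from the x-axis; with |WH| = 28.5, H = (-16.05, -30.22). ∠WHL = 45.5° gives HL at 72.40° from the x-axis; with |HL| = 19.4, L = (-10.18, -11.73). HL is perpendicular to LF, so LF runs at -17.60°; with |LF| = 20.6, F = (9.455, -17.96). ∠LFK = 143.5° gives FK at -54.10° from the x-axis; with |FK| = 16.1, K = (18.90, -31.00). ∠FKM = 147.7° gives KM at -86.40° from the x-axis; with |KM| = 23.1, M = (20.35, -54.06). KM is perpendicular to MP, so MP runs at -176.4°; with |MP| = 25.8, P = (-5.403, -55.68). Then |HP| = |P − H| = 27.59.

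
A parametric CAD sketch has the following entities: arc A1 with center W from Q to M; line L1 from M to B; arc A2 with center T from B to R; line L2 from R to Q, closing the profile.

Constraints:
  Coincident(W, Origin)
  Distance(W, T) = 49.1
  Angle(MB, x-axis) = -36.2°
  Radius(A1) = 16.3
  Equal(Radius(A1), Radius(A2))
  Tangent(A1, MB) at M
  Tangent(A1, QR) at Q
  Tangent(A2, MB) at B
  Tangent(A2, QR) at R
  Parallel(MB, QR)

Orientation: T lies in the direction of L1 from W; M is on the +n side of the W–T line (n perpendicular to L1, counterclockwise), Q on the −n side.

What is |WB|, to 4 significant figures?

51.73

The slot axis is L1's direction at -36.2°, so u = (cos -36.2°, sin -36.2°) = (0.8070, -0.5906) and n = (−sin -36.2°, cos -36.2°) = (0.5906, 0.8070). W is at the origin and T lies 49.1 along u from W, so T = 49.1·u = (39.62, -29.00). Tangency of A1 to both parallel lines with radius 16.3 puts M and Q at W ± 16.3·n: M = (9.627, 13.15), Q = (-9.627, -13.15). Equal radii place B and R the same way about T: B = T + 16.3·n = (49.25, -15.85), R = T − 16.3·n = (29.99, -42.15). Then |WB| = |B − W| = 51.73.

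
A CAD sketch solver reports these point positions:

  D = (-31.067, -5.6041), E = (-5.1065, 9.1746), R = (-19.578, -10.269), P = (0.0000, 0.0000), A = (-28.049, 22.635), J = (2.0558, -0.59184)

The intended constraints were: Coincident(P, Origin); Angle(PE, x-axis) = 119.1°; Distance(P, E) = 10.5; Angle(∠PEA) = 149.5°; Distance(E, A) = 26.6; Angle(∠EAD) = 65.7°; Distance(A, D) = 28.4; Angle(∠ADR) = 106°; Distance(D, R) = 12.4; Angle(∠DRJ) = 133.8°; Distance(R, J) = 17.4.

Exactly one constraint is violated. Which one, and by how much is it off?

Distance(R, J) = 17.4 — off by 6.30.

P = (0.00, 0.00) ✓; PE at 119.1° ✓; |PE| = 10.50 ✓; ∠PEA = 149.5° ✓; |EA| = 26.60 ✓; ∠EAD = 65.70° ✓; |AD| = 28.40 ✓; ∠ADR = 106.0° ✓; |DR| = 12.40 ✓; ∠DRJ = 133.8° ✓; |RJ| = 23.70 ✗.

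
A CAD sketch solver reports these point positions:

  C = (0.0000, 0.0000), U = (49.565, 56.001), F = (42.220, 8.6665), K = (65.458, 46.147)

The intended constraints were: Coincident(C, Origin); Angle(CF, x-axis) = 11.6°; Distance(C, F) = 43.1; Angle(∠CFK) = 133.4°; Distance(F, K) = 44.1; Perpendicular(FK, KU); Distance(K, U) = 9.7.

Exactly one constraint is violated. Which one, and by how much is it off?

Distance(K, U) = 9.7 — off by 9.00.

C = (0.00, 0.00) ✓; CF at 11.60° ✓; |CF| = 43.10 ✓; ∠CFK = 133.4° ✓; |FK| = 44.10 ✓; ∠(FK, KU) = 90.00° ✓; |KU| = 18.70 ✗.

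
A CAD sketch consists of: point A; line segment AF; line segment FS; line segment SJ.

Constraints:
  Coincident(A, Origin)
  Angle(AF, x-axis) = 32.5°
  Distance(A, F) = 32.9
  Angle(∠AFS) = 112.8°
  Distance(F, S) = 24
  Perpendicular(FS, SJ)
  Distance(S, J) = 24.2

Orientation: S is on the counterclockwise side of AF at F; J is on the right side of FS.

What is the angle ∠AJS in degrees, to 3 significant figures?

34.0°

A is at the origin; AF runs at 32.5° with length 32.9, so F = 32.9·(cos 32.5°, sin 32.5°) = (27.7, 17.7). ∠AFS = 112.8°, so FS runs at 32.5° + (180° − 112.8°) = 99.7° from the x-axis; with |FS| = 24.0, S = F + 24.0·(cos 99.7°, sin 99.7°) = (23.7, 41.3). The perpendicularity gives SJ at right angles to FS; with |SJ| = 24.2 on the right of FS, J = S + 24.2·(0.986, 0.168) = (47.6, 45.4). Then cos ∠AJS = JA·JS / (|JA||JS|), giving 34.0°.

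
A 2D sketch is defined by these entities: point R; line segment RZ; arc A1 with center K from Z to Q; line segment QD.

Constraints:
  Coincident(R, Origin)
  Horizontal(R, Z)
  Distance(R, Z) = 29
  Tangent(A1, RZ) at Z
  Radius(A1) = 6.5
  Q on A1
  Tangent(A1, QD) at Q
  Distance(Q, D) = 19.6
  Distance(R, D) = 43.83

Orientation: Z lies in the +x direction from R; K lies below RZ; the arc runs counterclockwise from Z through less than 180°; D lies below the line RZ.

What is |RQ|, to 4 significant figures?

25.85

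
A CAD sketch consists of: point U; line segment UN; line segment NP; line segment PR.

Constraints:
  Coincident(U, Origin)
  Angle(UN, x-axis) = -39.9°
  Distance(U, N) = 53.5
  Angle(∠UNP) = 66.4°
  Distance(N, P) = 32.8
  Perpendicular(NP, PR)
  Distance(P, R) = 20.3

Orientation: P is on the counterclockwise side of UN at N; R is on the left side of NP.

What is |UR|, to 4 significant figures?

30.90

∠UNP = 66.4°, so NP runs at -39.9° + (180° − 66.4°) = 73.70° from the x-axis; with |NP| = 32.8, P = N + 32.8·(cos 73.70°, sin 73.70°) = (50.25, -2.836). NP is perpendicular to PR; with |PR| = 20.3 on the left of NP, R = P + 20.3·(-0.9598, 0.2807) = (30.77, 2.862). Then |UR| = |R − U| = 30.90.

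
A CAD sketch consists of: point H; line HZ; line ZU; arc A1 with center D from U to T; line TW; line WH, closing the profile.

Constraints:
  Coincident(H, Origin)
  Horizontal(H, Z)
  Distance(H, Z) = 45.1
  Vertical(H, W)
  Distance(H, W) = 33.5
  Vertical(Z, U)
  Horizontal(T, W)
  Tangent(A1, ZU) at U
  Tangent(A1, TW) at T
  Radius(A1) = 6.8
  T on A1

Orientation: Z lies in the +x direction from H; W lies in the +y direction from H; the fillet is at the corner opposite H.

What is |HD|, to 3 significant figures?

46.7

H is at the origin; HZ is horizontal with |HZ| = 45.1 and Z on the +x side, so Z = (45.1, 0.00). HW is vertical with |HW| = 33.5 and W on the +y side, so W = (0.00, 33.5). The virtual corner opposite H is at (45.1, 33.5). Since A1 is tangent to ZU there, DU ⟂ ZU and tangency of A1 to TW means the radius DT is perpendicular to TW, with radius 6.8, so the center D sits 6.8 in from both sides at D = (38.3, 26.7). Then |HD| = |D − H| = 46.7.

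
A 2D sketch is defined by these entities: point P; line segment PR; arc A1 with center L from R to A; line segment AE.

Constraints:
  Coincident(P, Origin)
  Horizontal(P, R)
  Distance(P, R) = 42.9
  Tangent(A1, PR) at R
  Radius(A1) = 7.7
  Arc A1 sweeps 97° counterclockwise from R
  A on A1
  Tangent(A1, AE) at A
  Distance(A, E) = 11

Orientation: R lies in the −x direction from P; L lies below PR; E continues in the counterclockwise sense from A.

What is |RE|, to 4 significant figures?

20.55

P is at the origin; PR is horizontal with |PR| = 42.9 and R on the −x side, so R = (-42.90, 0.000). Since A1 is tangent to PR there, LR ⟂ PR, so L = R + (0, -7.7) = (-42.90, -7.700). On A1, R sits at bearing 90° from L; a 97° counterclockwise sweep puts A at bearing 187°, so A = L + 7.7·(cos 187°, sin 187°) = (-50.54, -8.638). Tangency of A1 to AE means the radius LA is perpendicular to AE, so AE runs along (−sin 187°, cos 187°); with |AE| = 11.0, E = (-49.20, -19.56). Then |RE| = |E − R| = 20.55.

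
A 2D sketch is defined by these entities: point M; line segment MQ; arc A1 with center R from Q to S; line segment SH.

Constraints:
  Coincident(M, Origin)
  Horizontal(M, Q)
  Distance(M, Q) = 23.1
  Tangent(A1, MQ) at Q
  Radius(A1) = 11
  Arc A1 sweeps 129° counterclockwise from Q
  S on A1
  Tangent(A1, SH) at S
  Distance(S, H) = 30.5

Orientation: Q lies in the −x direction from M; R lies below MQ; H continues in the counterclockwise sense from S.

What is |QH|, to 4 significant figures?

42.97

M is at the origin; M and Q share the same y with |MQ| = 23.1 and Q on the −x side, so Q = (-23.10, 0.000). A1 meets MQ tangentially, so RQ is at right angles to MQ, so R = Q + (0, -11) = (-23.10, -11.00). On A1, Q sits at bearing 90° from R; a 129° counterclockwise sweep puts S at bearing 219°, so S = R + 11.0·(cos 219°, sin 219°) = (-31.65, -17.92). Tangency of A1 to SH means the radius RS is perpendicular to SH, so SH runs along (−sin 219°, cos 219°); with |SH| = 30.5, H = (-12.45, -41.63). Then |QH| = |H − Q| = 42.97.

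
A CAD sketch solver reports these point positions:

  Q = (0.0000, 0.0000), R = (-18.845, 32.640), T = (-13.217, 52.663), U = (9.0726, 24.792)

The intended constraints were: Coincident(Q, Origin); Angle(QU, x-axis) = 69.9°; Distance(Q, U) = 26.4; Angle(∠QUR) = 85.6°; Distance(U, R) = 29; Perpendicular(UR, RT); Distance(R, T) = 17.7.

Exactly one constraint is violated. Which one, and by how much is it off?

Distance(R, T) = 17.7 — off by 3.10.

Q = (0.00, 0.00) ✓; QU at 69.90° ✓; |QU| = 26.40 ✓; ∠QUR = 85.60° ✓; |UR| = 29.00 ✓; ∠(UR, RT) = 90.00° ✓; |RT| = 20.80 ✗.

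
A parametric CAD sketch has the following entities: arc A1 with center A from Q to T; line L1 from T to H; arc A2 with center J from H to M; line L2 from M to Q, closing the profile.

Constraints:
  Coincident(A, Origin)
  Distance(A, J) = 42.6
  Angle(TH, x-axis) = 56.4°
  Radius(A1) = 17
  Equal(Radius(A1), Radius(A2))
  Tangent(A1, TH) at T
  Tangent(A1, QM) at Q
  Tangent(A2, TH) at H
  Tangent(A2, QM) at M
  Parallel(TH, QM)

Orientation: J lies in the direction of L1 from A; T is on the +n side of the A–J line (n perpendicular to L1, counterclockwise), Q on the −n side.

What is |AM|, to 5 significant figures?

45.867

The slot axis is L1's direction at 56.4°, so u = (cos 56.4°, sin 56.4°) = (0.55339, 0.83292) and n = (−sin 56.4°, cos 56.4°) = (-0.83292, 0.55339). A is at the origin and J lies 42.6 along u from A, so J = 42.6·u = (23.574, 35.482). Tangency of A1 to both parallel lines with radius 17.0 puts T and Q at A ± 17.0·n: T = (-14.160, 9.4077), Q = (14.160, -9.4077). Equal radii place H and M the same way about J: H = J + 17.0·n = (9.4148, 44.890), M = J − 17.0·n = (37.734, 26.075). Then |AM| = |M − A| = 45.867.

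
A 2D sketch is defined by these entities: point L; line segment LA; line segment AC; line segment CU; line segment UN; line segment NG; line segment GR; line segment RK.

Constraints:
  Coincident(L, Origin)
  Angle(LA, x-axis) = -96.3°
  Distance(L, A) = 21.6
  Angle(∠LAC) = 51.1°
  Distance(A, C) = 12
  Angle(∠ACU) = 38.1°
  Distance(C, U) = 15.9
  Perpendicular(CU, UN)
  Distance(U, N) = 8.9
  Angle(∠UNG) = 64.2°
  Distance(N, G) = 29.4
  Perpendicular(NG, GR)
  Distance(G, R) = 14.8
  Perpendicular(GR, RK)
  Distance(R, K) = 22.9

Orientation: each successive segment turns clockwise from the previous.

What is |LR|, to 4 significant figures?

13.61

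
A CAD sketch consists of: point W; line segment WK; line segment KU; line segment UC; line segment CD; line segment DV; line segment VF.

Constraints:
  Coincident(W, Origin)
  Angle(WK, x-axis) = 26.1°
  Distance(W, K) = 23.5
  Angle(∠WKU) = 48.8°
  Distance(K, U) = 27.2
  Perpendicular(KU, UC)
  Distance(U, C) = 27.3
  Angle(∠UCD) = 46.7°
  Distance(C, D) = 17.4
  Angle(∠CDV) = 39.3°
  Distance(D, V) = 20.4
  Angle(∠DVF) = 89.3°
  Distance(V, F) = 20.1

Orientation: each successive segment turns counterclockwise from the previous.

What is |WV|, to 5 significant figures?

19.428

W is at the origin; WK runs at 26.1° with length 23.5, so K = (21.104, 10.339). ∠WKU = 48.8° gives KU at 157.30° from the x-axis; with |KU| = 27.2, U = (-3.9894, 20.835). KU is perpendicular to UC, so UC runs at -112.70°; with |UC| = 27.3, C = (-14.525, -4.3501). ∠UCD = 46.7° gives CD at 20.600° from the x-axis; with |CD| = 17.4, D = (1.7628, 1.7720). ∠CDV = 39.3° gives DV at 161.30° from the x-axis; with |DV| = 20.4, V = (-17.560, 8.3125). Then |WV| = |V − W| = 19.428.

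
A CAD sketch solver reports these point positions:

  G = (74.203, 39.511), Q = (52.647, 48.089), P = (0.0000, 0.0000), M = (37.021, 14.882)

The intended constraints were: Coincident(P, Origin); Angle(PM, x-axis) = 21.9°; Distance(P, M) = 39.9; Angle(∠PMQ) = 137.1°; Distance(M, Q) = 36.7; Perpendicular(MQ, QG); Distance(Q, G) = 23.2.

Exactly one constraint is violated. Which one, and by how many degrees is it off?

Perpendicular(MQ, QG) — off by 3.50°.

P = (0.00, 0.00) ✓; PM at 21.90° ✓; |PM| = 39.90 ✓; ∠PMQ = 137.1° ✓; |MQ| = 36.70 ✓; ∠(MQ, QG) = 86.50° ✗; |QG| = 23.20 ✓.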